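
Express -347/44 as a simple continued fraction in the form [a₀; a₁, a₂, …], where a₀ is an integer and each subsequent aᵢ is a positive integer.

[-8; 8, 1, 4]

⌊-347/44⌋ = -8, remainder 5
⌊44/5⌋ = 8, remainder 4
⌊5/4⌋ = 1, remainder 1
⌊4/1⌋ = 4, remainder 0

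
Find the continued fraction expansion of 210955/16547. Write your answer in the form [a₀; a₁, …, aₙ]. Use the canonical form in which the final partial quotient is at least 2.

Repeatedly divide and take the remainder:
210955 = 12·16547 + 12391, so a_0 = 12
16547 = 1·12391 + 4156, so a_1 = 1
12391 = 2·4156 + 4079, so a_2 = 2
4156 = 1·4079 + 77, so a_3 = 1
4079 = 52·77 + 75, so a_4 = 52
77 = 1·75 + 2, so a_5 = 1
75 = 37·2 + 1, so a_6 = 37
2 = 2·1 + 0, so a_7 = 2

[12; 1, 2, 1, 52, 1, 37, 2]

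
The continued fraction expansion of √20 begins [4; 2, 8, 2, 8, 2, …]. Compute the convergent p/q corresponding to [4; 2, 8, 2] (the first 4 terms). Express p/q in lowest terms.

Start with 2.
8 + 1/(2/1) = 8 + 1/2 = 17/2
2 + 1/(17/2) = 2 + 2/17 = 36/17
4 + 1/(36/17) = 4 + 17/36 = 161/36

161/36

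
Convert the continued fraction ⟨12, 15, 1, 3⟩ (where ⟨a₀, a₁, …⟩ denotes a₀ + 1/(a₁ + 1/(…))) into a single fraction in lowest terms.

a_0 = 12: 12/1
a_1 = 15: 181/15
a_2 = 1: 193/16
a_3 = 3: 760/63

760/63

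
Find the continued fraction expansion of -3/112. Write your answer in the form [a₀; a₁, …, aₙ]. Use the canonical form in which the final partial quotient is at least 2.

-3 ÷ 112 → quotient -1, remainder 109
112 ÷ 109 → quotient 1, remainder 3
109 ÷ 3 → quotient 36, remainder 1
3 ÷ 1 → quotient 3, remainder 0

[-1; 1, 36, 3]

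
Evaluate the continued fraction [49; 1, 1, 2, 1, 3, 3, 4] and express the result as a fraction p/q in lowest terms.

Start with 4.
3 + 1/(4/1) = 3 + 1/4 = 13/4
3 + 1/(13/4) = 3 + 4/13 = 43/13
1 + 1/(43/13) = 1 + 13/43 = 56/43
2 + 1/(56/43) = 2 + 43/56 = 155/56
1 + 1/(155/56) = 1 + 56/155 = 211/155
1 + 1/(211/155) = 1 + 155/211 = 366/211
49 + 1/(366/211) = 49 + 211/366 = 18145/366

18145/366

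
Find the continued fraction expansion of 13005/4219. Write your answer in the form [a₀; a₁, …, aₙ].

[3; 12, 8, 10, 1, 3]

13005 ÷ 4219 → quotient 3, remainder 348
4219 ÷ 348 → quotient 12, remainder 43
348 ÷ 43 → quotient 8, remainder 4
43 ÷ 4 → quotient 10, remainder 3
4 ÷ 3 → quotient 1, remainder 1
3 ÷ 1 → quotient 3, remainder 0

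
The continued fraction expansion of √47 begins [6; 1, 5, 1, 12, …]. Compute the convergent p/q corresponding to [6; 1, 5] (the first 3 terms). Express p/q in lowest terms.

Compute successive convergents:
a_0 = 6: 6/1
a_1 = 1: 7/1
a_2 = 5: 41/6

41/6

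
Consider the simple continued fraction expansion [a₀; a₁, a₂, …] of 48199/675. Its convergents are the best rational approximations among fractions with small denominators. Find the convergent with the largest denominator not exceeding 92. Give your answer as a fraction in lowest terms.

4927/69

a_0 = 71: 71/1  (≤ bound)
a_1 = 2: 143/2  (≤ bound)
a_2 = 2: 357/5  (≤ bound)
a_3 = 6: 2285/32  (≤ bound)
a_4 = 2: 4927/69  (≤ bound)
a_5 = 1: 7212/101  (> 92, stop)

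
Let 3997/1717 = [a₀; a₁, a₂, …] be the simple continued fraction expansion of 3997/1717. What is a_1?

3

Repeatedly divide and take the remainder:
⌊3997/1717⌋ = 2, remainder 563
⌊1717/563⌋ = 3, remainder 28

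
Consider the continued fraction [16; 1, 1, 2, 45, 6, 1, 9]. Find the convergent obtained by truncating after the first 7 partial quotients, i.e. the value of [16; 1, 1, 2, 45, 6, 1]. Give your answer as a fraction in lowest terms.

Start with 1.
6 + 1/(1/1) = 6 + 1/1 = 7/1
45 + 1/(7/1) = 45 + 1/7 = 316/7
2 + 1/(316/7) = 2 + 7/316 = 639/316
1 + 1/(639/316) = 1 + 316/639 = 955/639
1 + 1/(955/639) = 1 + 639/955 = 1594/955
16 + 1/(1594/955) = 16 + 955/1594 = 26459/1594

26459/1594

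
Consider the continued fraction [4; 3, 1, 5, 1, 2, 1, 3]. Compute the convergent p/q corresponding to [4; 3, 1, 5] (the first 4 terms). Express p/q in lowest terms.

Work from the innermost term outward:
Start with 5.
1 + 1/(5/1) = 1 + 1/5 = 6/5
3 + 1/(6/5) = 3 + 5/6 = 23/6
4 + 1/(23/6) = 4 + 6/23 = 98/23

98/23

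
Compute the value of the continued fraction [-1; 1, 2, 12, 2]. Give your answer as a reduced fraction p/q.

a_0 = -1: -1/1
a_1 = 1: 0/1
a_2 = 2: -1/3
a_3 = 12: -12/37
a_4 = 2: -25/77

-25/77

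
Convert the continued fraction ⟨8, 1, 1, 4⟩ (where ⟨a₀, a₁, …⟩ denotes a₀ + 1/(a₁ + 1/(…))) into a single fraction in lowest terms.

77/9

Work from the innermost term outward:
Start with 4.
1 + 1/(4/1) = 1 + 1/4 = 5/4
1 + 1/(5/4) = 1 + 4/5 = 9/5
8 + 1/(9/5) = 8 + 5/9 = 77/9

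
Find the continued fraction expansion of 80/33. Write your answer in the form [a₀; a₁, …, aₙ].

Repeatedly divide and take the remainder:
⌊80/33⌋ = 2, remainder 14
⌊33/14⌋ = 2, remainder 5
⌊14/5⌋ = 2, remainder 4
⌊5/4⌋ = 1, remainder 1
⌊4/1⌋ = 4, remainder 0

[2; 2, 2, 1, 4]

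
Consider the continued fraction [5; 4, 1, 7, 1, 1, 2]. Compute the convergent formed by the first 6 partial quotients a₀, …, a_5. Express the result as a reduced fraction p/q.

Start with 1.
1 + 1/(1/1) = 1 + 1/1 = 2/1
7 + 1/(2/1) = 7 + 1/2 = 15/2
1 + 1/(15/2) = 1 + 2/15 = 17/15
4 + 1/(17/15) = 4 + 15/17 = 83/17
5 + 1/(83/17) = 5 + 17/83 = 432/83

432/83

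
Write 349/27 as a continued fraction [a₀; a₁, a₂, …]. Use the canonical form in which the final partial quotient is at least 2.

⌊349/27⌋ = 12, remainder 25
⌊27/25⌋ = 1, remainder 2
⌊25/2⌋ = 12, remainder 1
⌊2/1⌋ = 2, remainder 0

[12; 1, 12, 2]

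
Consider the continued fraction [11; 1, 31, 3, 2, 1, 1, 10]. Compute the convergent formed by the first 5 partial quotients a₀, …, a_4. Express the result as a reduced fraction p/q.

2705/226

Start with 2.
3 + 1/(2/1) = 3 + 1/2 = 7/2
31 + 1/(7/2) = 31 + 2/7 = 219/7
1 + 1/(219/7) = 1 + 7/219 = 226/219
11 + 1/(226/219) = 11 + 219/226 = 2705/226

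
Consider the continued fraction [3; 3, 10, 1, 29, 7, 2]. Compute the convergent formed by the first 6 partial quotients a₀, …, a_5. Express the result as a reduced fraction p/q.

Starting at the tail and folding back:
Start with 7.
29 + 1/(7/1) = 29 + 1/7 = 204/7
1 + 1/(204/7) = 1 + 7/204 = 211/204
10 + 1/(211/204) = 10 + 204/211 = 2314/211
3 + 1/(2314/211) = 3 + 211/2314 = 7153/2314
3 + 1/(7153/2314) = 3 + 2314/7153 = 23773/7153

23773/7153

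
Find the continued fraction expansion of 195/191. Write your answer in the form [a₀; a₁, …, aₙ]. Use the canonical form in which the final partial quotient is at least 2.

195 ÷ 191 → quotient 1, remainder 4
191 ÷ 4 → quotient 47, remainder 3
4 ÷ 3 → quotient 1, remainder 1
3 ÷ 1 → quotient 3, remainder 0

[1; 47, 1, 3]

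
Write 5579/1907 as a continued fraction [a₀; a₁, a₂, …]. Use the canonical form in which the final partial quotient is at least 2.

[2; 1, 12, 2, 3, 20]

⌊5579/1907⌋ = 2, remainder 1765
⌊1907/1765⌋ = 1, remainder 142
⌊1765/142⌋ = 12, remainder 61
⌊142/61⌋ = 2, remainder 20
⌊61/20⌋ = 3, remainder 1
⌊20/1⌋ = 20, remainder 0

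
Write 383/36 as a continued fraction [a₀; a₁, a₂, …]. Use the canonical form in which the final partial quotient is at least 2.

383 = 10·36 + 23, so a_0 = 10
36 = 1·23 + 13, so a_1 = 1
23 = 1·13 + 10, so a_2 = 1
13 = 1·10 + 3, so a_3 = 1
10 = 3·3 + 1, so a_4 = 3
3 = 3·1 + 0, so a_5 = 3

[10; 1, 1, 1, 3, 3]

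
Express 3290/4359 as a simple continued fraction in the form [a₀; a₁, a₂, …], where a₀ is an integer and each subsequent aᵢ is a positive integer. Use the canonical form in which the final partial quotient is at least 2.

Repeatedly divide and take the remainder:
⌊3290/4359⌋ = 0, remainder 3290
⌊4359/3290⌋ = 1, remainder 1069
⌊3290/1069⌋ = 3, remainder 83
⌊1069/83⌋ = 12, remainder 73
⌊83/73⌋ = 1, remainder 10
⌊73/10⌋ = 7, remainder 3
⌊10/3⌋ = 3, remainder 1
⌊3/1⌋ = 3, remainder 0

[0; 1, 3, 12, 1, 7, 3, 3]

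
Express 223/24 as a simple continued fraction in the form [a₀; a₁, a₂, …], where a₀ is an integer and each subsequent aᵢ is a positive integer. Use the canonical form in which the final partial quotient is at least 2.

Run the Euclidean algorithm, recording each quotient:
⌊223/24⌋ = 9, remainder 7
⌊24/7⌋ = 3, remainder 3
⌊7/3⌋ = 2, remainder 1
⌊3/1⌋ = 3, remainder 0

[9; 3, 2, 3]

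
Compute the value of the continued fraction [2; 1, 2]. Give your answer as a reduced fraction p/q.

8/3

a_0 = 2: 2/1
a_1 = 1: 3/1
a_2 = 2: 8/3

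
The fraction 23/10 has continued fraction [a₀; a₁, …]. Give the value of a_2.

⌊23/10⌋ = 2, remainder 3
⌊10/3⌋ = 3, remainder 1
⌊3/1⌋ = 3, remainder 0

3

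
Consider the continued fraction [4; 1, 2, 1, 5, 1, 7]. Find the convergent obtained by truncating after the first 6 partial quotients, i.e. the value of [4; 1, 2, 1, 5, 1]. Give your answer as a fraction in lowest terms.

Build up convergents one term at a time:
a_0 = 4: 4/1
a_1 = 1: 5/1
a_2 = 2: 14/3
a_3 = 1: 19/4
a_4 = 5: 109/23
a_5 = 1: 128/27

128/27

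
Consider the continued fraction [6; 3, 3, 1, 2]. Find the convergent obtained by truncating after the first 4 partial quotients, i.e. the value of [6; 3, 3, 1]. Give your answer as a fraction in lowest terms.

82/13

a_0 = 6: 6/1
a_1 = 3: 19/3
a_2 = 3: 63/10
a_3 = 1: 82/13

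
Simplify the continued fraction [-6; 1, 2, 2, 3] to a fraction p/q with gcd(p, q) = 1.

-127/24

Start with 3.
2 + 1/(3/1) = 2 + 1/3 = 7/3
2 + 1/(7/3) = 2 + 3/7 = 17/7
1 + 1/(17/7) = 1 + 7/17 = 24/17
-6 + 1/(24/17) = -6 + 17/24 = -127/24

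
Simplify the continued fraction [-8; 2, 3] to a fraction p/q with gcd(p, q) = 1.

-53/7

Start with 3.
2 + 1/(3/1) = 2 + 1/3 = 7/3
-8 + 1/(7/3) = -8 + 3/7 = -53/7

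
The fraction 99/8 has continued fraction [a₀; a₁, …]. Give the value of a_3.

99 = 12·8 + 3, so a_0 = 12
8 = 2·3 + 2, so a_1 = 2
3 = 1·2 + 1, so a_2 = 1
2 = 2·1 + 0, so a_3 = 2

2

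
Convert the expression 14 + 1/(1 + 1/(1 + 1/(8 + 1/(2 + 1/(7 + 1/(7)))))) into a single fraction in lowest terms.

27879/1919

Build up convergents one term at a time:
a_0 = 14: 14/1
a_1 = 1: 15/1
a_2 = 1: 29/2
a_3 = 8: 247/17
a_4 = 2: 523/36
a_5 = 7: 3908/269
a_6 = 7: 27879/1919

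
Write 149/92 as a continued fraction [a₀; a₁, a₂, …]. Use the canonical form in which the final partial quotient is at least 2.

[1; 1, 1, 1, 1, 1, 2, 4]

Apply division with remainder until the remainder is 0:
149 ÷ 92 → quotient 1, remainder 57
92 ÷ 57 → quotient 1, remainder 35
57 ÷ 35 → quotient 1, remainder 22
35 ÷ 22 → quotient 1, remainder 13
22 ÷ 13 → quotient 1, remainder 9
13 ÷ 9 → quotient 1, remainder 4
9 ÷ 4 → quotient 2, remainder 1
4 ÷ 1 → quotient 4, remainder 0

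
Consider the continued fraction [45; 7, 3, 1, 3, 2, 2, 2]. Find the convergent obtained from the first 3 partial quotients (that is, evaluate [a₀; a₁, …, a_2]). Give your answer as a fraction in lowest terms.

Start with 3.
7 + 1/(3/1) = 7 + 1/3 = 22/3
45 + 1/(22/3) = 45 + 3/22 = 993/22

993/22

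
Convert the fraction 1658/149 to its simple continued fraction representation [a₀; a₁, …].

Run the Euclidean algorithm, recording each quotient:
⌊1658/149⌋ = 11, remainder 19
⌊149/19⌋ = 7, remainder 16
⌊19/16⌋ = 1, remainder 3
⌊16/3⌋ = 5, remainder 1
⌊3/1⌋ = 3, remainder 0

[11; 7, 1, 5, 3]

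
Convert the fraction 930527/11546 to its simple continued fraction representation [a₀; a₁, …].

[80; 1, 1, 2, 5, 3, 33, 4]

⌊930527/11546⌋ = 80, remainder 6847
⌊11546/6847⌋ = 1, remainder 4699
⌊6847/4699⌋ = 1, remainder 2148
⌊4699/2148⌋ = 2, remainder 403
⌊2148/403⌋ = 5, remainder 133
⌊403/133⌋ = 3, remainder 4
⌊133/4⌋ = 33, remainder 1
⌊4/1⌋ = 4, remainder 0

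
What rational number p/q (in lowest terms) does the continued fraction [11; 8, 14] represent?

a_0 = 11: 11/1
a_1 = 8: 89/8
a_2 = 14: 1257/113

1257/113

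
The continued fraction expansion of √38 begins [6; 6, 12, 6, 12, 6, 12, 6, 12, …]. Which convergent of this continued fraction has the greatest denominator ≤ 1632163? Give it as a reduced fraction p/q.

a_0 = 6: 6/1  (≤ bound)
a_1 = 6: 37/6  (≤ bound)
a_2 = 12: 450/73  (≤ bound)
a_3 = 6: 2737/444  (≤ bound)
a_4 = 12: 33294/5401  (≤ bound)
a_5 = 6: 202501/32850  (≤ bound)
a_6 = 12: 2463306/399601  (≤ bound)
a_7 = 6: 14982337/2430456  (> 1632163, stop)

2463306/399601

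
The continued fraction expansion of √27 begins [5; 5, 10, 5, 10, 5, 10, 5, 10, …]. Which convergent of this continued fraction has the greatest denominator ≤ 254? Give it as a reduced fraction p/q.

a_0 = 5: 5/1  (≤ bound)
a_1 = 5: 26/5  (≤ bound)
a_2 = 10: 265/51  (≤ bound)
a_3 = 5: 1351/260  (> 254, stop)

265/51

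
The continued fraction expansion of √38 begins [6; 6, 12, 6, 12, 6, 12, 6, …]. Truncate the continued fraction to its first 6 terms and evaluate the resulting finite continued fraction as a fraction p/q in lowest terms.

Use the convergent recurrence hₖ = aₖ·hₖ₋₁ + hₖ₋₂ (and likewise for the denominators kₖ):
a_0 = 6: 6/1
a_1 = 6: 37/6
a_2 = 12: 450/73
a_3 = 6: 2737/444
a_4 = 12: 33294/5401
a_5 = 6: 202501/32850

202501/32850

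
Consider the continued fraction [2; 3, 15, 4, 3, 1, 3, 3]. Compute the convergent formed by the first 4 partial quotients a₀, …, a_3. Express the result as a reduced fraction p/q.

435/187

a_0 = 2: 2/1
a_1 = 3: 7/3
a_2 = 15: 107/46
a_3 = 4: 435/187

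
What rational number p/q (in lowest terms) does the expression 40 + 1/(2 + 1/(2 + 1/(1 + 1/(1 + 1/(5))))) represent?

2708/67

Compute successive convergents:
a_0 = 40: 40/1
a_1 = 2: 81/2
a_2 = 2: 202/5
a_3 = 1: 283/7
a_4 = 1: 485/12
a_5 = 5: 2708/67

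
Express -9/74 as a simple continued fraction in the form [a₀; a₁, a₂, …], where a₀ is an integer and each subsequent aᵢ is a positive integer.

-9 ÷ 74 → quotient -1, remainder 65
74 ÷ 65 → quotient 1, remainder 9
65 ÷ 9 → quotient 7, remainder 2
9 ÷ 2 → quotient 4, remainder 1
2 ÷ 1 → quotient 2, remainder 0

[-1; 1, 7, 4, 2]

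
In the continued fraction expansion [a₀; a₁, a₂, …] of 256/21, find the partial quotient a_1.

Apply division with remainder until the remainder is 0:
256 = 12·21 + 4, so a_0 = 12
21 = 5·4 + 1, so a_1 = 5

5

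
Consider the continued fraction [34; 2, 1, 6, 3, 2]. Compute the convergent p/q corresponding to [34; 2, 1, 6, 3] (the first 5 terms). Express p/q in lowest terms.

Use the convergent recurrence hₖ = aₖ·hₖ₋₁ + hₖ₋₂ (and likewise for the denominators kₖ):
a_0 = 34: 34/1
a_1 = 2: 69/2
a_2 = 1: 103/3
a_3 = 6: 687/20
a_4 = 3: 2164/63

2164/63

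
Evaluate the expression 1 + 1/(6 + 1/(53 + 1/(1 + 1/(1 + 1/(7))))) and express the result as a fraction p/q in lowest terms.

a_0 = 1: 1/1
a_1 = 6: 7/6
a_2 = 53: 372/319
a_3 = 1: 379/325
a_4 = 1: 751/644
a_5 = 7: 5636/4833

5636/4833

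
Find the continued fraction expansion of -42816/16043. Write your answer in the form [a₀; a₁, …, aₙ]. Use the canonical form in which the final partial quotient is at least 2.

[-3; 3, 51, 11, 1, 1, 4]

⌊-42816/16043⌋ = -3, remainder 5313
⌊16043/5313⌋ = 3, remainder 104
⌊5313/104⌋ = 51, remainder 9
⌊104/9⌋ = 11, remainder 5
⌊9/5⌋ = 1, remainder 4
⌊5/4⌋ = 1, remainder 1
⌊4/1⌋ = 4, remainder 0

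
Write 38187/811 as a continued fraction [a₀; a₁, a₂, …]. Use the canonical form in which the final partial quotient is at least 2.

⌊38187/811⌋ = 47, remainder 70
⌊811/70⌋ = 11, remainder 41
⌊70/41⌋ = 1, remainder 29
⌊41/29⌋ = 1, remainder 12
⌊29/12⌋ = 2, remainder 5
⌊12/5⌋ = 2, remainder 2
⌊5/2⌋ = 2, remainder 1
⌊2/1⌋ = 2, remainder 0

[47; 11, 1, 1, 2, 2, 2, 2]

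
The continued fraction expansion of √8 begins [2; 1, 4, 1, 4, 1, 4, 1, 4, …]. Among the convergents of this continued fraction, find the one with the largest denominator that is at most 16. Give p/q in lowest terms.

List convergents until the denominator exceeds the bound:
a_0 = 2: 2/1  (≤ bound)
a_1 = 1: 3/1  (≤ bound)
a_2 = 4: 14/5  (≤ bound)
a_3 = 1: 17/6  (≤ bound)
a_4 = 4: 82/29  (> 16, stop)

17/6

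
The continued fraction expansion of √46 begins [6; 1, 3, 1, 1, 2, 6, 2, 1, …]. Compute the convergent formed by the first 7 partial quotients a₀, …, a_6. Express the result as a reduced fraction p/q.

997/147

Build up convergents one term at a time:
a_0 = 6: 6/1
a_1 = 1: 7/1
a_2 = 3: 27/4
a_3 = 1: 34/5
a_4 = 1: 61/9
a_5 = 2: 156/23
a_6 = 6: 997/147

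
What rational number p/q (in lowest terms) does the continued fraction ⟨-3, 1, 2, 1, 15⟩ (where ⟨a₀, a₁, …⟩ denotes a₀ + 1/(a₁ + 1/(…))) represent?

-142/63

Use the convergent recurrence hₖ = aₖ·hₖ₋₁ + hₖ₋₂ (and likewise for the denominators kₖ):
a_0 = -3: -3/1
a_1 = 1: -2/1
a_2 = 2: -7/3
a_3 = 1: -9/4
a_4 = 15: -142/63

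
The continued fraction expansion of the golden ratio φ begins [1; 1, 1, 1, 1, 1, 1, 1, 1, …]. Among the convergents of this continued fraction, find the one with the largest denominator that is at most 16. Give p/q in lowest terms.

21/13

a_0 = 1: 1/1  (≤ bound)
a_1 = 1: 2/1  (≤ bound)
a_2 = 1: 3/2  (≤ bound)
a_3 = 1: 5/3  (≤ bound)
a_4 = 1: 8/5  (≤ bound)
a_5 = 1: 13/8  (≤ bound)
a_6 = 1: 21/13  (≤ bound)
a_7 = 1: 34/21  (> 16, stop)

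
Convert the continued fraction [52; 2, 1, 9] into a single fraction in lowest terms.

1518/29

Starting at the tail and folding back:
Start with 9.
1 + 1/(9/1) = 1 + 1/9 = 10/9
2 + 1/(10/9) = 2 + 9/10 = 29/10
52 + 1/(29/10) = 52 + 10/29 = 1518/29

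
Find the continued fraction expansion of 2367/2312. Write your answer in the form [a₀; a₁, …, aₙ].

2367 = 1·2312 + 55, so a_0 = 1
2312 = 42·55 + 2, so a_1 = 42
55 = 27·2 + 1, so a_2 = 27
2 = 2·1 + 0, so a_3 = 2

[1; 42, 27, 2]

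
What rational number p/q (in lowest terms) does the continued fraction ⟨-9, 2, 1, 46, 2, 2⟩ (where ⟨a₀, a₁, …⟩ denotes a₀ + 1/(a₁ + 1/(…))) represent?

a_0 = -9: -9/1
a_1 = 2: -17/2
a_2 = 1: -26/3
a_3 = 46: -1213/140
a_4 = 2: -2452/283
a_5 = 2: -6117/706

-6117/706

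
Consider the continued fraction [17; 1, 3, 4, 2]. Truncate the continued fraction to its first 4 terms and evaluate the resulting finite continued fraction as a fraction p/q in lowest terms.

302/17

Work from the innermost term outward:
Start with 4.
3 + 1/(4/1) = 3 + 1/4 = 13/4
1 + 1/(13/4) = 1 + 4/13 = 17/13
17 + 1/(17/13) = 17 + 13/17 = 302/17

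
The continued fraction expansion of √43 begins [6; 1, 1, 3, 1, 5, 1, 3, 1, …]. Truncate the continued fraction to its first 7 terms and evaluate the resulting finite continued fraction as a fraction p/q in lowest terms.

400/61

a_0 = 6: 6/1
a_1 = 1: 7/1
a_2 = 1: 13/2
a_3 = 3: 46/7
a_4 = 1: 59/9
a_5 = 5: 341/52
a_6 = 1: 400/61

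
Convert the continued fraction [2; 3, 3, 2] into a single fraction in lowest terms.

53/23

a_0 = 2: 2/1
a_1 = 3: 7/3
a_2 = 3: 23/10
a_3 = 2: 53/23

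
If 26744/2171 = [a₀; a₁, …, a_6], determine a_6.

Repeatedly divide and take the remainder:
26744 = 12·2171 + 692, so a_0 = 12
2171 = 3·692 + 95, so a_1 = 3
692 = 7·95 + 27, so a_2 = 7
95 = 3·27 + 14, so a_3 = 3
27 = 1·14 + 13, so a_4 = 1
14 = 1·13 + 1, so a_5 = 1
13 = 13·1 + 0, so a_6 = 13

13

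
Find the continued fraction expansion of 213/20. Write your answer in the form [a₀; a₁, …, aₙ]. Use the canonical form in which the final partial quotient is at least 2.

[10; 1, 1, 1, 6]

⌊213/20⌋ = 10, remainder 13
⌊20/13⌋ = 1, remainder 7
⌊13/7⌋ = 1, remainder 6
⌊7/6⌋ = 1, remainder 1
⌊6/1⌋ = 6, remainder 0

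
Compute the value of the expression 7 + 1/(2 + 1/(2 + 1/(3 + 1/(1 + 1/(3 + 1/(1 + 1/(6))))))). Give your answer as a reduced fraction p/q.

a_0 = 7: 7/1
a_1 = 2: 15/2
a_2 = 2: 37/5
a_3 = 3: 126/17
a_4 = 1: 163/22
a_5 = 3: 615/83
a_6 = 1: 778/105
a_7 = 6: 5283/713

5283/713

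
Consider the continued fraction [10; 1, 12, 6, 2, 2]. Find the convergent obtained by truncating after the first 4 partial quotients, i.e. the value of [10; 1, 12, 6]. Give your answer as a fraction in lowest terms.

863/79

a_0 = 10: 10/1
a_1 = 1: 11/1
a_2 = 12: 142/13
a_3 = 6: 863/79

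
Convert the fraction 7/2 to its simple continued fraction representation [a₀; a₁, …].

[3; 2]

7 ÷ 2 → quotient 3, remainder 1
2 ÷ 1 → quotient 2, remainder 0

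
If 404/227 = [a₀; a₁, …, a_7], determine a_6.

Apply division with remainder until the remainder is 0:
404 = 1·227 + 177, so a_0 = 1
227 = 1·177 + 50, so a_1 = 1
177 = 3·50 + 27, so a_2 = 3
50 = 1·27 + 23, so a_3 = 1
27 = 1·23 + 4, so a_4 = 1
23 = 5·4 + 3, so a_5 = 5
4 = 1·3 + 1, so a_6 = 1

1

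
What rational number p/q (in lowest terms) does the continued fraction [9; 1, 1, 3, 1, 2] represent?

Collapse the nested fraction from the inside out:
Start with 2.
1 + 1/(2/1) = 1 + 1/2 = 3/2
3 + 1/(3/2) = 3 + 2/3 = 11/3
1 + 1/(11/3) = 1 + 3/11 = 14/11
1 + 1/(14/11) = 1 + 11/14 = 25/14
9 + 1/(25/14) = 9 + 14/25 = 239/25

239/25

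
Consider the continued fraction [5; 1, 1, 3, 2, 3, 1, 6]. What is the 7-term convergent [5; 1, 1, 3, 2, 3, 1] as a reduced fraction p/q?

Start with 1.
3 + 1/(1/1) = 3 + 1/1 = 4/1
2 + 1/(4/1) = 2 + 1/4 = 9/4
3 + 1/(9/4) = 3 + 4/9 = 31/9
1 + 1/(31/9) = 1 + 9/31 = 40/31
1 + 1/(40/31) = 1 + 31/40 = 71/40
5 + 1/(71/40) = 5 + 40/71 = 395/71

395/71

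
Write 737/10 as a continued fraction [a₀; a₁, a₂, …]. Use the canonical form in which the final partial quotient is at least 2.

[73; 1, 2, 3]

737 ÷ 10 → quotient 73, remainder 7
10 ÷ 7 → quotient 1, remainder 3
7 ÷ 3 → quotient 2, remainder 1
3 ÷ 1 → quotient 3, remainder 0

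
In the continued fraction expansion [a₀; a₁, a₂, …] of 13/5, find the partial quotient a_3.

2

13 ÷ 5 → quotient 2, remainder 3
5 ÷ 3 → quotient 1, remainder 2
3 ÷ 2 → quotient 1, remainder 1
2 ÷ 1 → quotient 2, remainder 0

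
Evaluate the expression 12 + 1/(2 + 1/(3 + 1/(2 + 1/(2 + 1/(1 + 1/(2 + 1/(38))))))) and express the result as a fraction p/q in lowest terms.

71098/5717

Collapse the nested fraction from the inside out:
Start with 38.
2 + 1/(38/1) = 2 + 1/38 = 77/38
1 + 1/(77/38) = 1 + 38/77 = 115/77
2 + 1/(115/77) = 2 + 77/115 = 307/115
2 + 1/(307/115) = 2 + 115/307 = 729/307
3 + 1/(729/307) = 3 + 307/729 = 2494/729
2 + 1/(2494/729) = 2 + 729/2494 = 5717/2494
12 + 1/(5717/2494) = 12 + 2494/5717 = 71098/5717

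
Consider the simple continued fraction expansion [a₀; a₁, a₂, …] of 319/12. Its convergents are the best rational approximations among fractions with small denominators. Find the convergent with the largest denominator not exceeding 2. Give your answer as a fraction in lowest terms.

a_0 = 26: 26/1  (≤ bound)
a_1 = 1: 27/1  (≤ bound)
a_2 = 1: 53/2  (≤ bound)
a_3 = 2: 133/5  (> 2, stop)

53/2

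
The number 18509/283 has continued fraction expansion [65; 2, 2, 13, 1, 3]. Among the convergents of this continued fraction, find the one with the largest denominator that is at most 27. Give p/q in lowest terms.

a_0 = 65: 65/1  (≤ bound)
a_1 = 2: 131/2  (≤ bound)
a_2 = 2: 327/5  (≤ bound)
a_3 = 13: 4382/67  (> 27, stop)

327/5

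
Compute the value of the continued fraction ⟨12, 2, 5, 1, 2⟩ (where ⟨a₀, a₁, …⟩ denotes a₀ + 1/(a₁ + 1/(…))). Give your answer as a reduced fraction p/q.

a_0 = 12: 12/1
a_1 = 2: 25/2
a_2 = 5: 137/11
a_3 = 1: 162/13
a_4 = 2: 461/37

461/37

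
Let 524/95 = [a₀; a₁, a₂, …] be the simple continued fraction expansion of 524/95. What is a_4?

524 = 5·95 + 49, so a_0 = 5
95 = 1·49 + 46, so a_1 = 1
49 = 1·46 + 3, so a_2 = 1
46 = 15·3 + 1, so a_3 = 15
3 = 3·1 + 0, so a_4 = 3

3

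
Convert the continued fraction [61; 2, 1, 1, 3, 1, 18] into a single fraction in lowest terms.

26521/432

Start with 18.
1 + 1/(18/1) = 1 + 1/18 = 19/18
3 + 1/(19/18) = 3 + 18/19 = 75/19
1 + 1/(75/19) = 1 + 19/75 = 94/75
1 + 1/(94/75) = 1 + 75/94 = 169/94
2 + 1/(169/94) = 2 + 94/169 = 432/169
61 + 1/(432/169) = 61 + 169/432 = 26521/432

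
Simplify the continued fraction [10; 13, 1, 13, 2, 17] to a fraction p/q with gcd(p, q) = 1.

71137/7063

Use the convergent recurrence hₖ = aₖ·hₖ₋₁ + hₖ₋₂ (and likewise for the denominators kₖ):
a_0 = 10: 10/1
a_1 = 13: 131/13
a_2 = 1: 141/14
a_3 = 13: 1964/195
a_4 = 2: 4069/404
a_5 = 17: 71137/7063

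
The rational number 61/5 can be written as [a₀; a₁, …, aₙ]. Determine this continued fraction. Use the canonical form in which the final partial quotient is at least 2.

Apply division with remainder until the remainder is 0:
⌊61/5⌋ = 12, remainder 1
⌊5/1⌋ = 5, remainder 0

[12; 5]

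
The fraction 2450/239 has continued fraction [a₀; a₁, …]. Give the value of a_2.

1

Apply division with remainder until the remainder is 0:
2450 ÷ 239 → quotient 10, remainder 60
239 ÷ 60 → quotient 3, remainder 59
60 ÷ 59 → quotient 1, remainder 1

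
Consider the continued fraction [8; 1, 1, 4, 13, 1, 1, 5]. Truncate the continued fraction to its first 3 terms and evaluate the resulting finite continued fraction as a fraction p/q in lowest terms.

a_0 = 8: 8/1
a_1 = 1: 9/1
a_2 = 1: 17/2

17/2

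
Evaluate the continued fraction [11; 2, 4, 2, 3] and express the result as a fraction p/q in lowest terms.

Build up convergents one term at a time:
a_0 = 11: 11/1
a_1 = 2: 23/2
a_2 = 4: 103/9
a_3 = 2: 229/20
a_4 = 3: 790/69

790/69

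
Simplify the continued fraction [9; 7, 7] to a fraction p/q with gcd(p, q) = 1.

457/50

Work from the innermost term outward:
Start with 7.
7 + 1/(7/1) = 7 + 1/7 = 50/7
9 + 1/(50/7) = 9 + 7/50 = 457/50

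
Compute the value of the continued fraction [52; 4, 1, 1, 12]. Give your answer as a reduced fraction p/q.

5901/113

Start with 12.
1 + 1/(12/1) = 1 + 1/12 = 13/12
1 + 1/(13/12) = 1 + 12/13 = 25/13
4 + 1/(25/13) = 4 + 13/25 = 113/25
52 + 1/(113/25) = 52 + 25/113 = 5901/113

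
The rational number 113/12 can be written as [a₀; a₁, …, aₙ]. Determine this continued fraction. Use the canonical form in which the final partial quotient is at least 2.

[9; 2, 2, 2]

Repeatedly divide and take the remainder:
113 = 9·12 + 5, so a_0 = 9
12 = 2·5 + 2, so a_1 = 2
5 = 2·2 + 1, so a_2 = 2
2 = 2·1 + 0, so a_3 = 2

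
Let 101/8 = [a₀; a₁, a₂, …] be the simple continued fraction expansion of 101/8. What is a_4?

2

Run the Euclidean algorithm, recording each quotient:
101 ÷ 8 → quotient 12, remainder 5
8 ÷ 5 → quotient 1, remainder 3
5 ÷ 3 → quotient 1, remainder 2
3 ÷ 2 → quotient 1, remainder 1
2 ÷ 1 → quotient 2, remainder 0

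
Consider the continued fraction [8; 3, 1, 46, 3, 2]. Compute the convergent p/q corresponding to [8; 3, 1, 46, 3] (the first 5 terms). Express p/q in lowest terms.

Collapse the nested fraction from the inside out:
Start with 3.
46 + 1/(3/1) = 46 + 1/3 = 139/3
1 + 1/(139/3) = 1 + 3/139 = 142/139
3 + 1/(142/139) = 3 + 139/142 = 565/142
8 + 1/(565/142) = 8 + 142/565 = 4662/565

4662/565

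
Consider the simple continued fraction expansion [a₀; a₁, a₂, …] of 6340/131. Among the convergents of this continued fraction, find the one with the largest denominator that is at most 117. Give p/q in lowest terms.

List convergents until the denominator exceeds the bound:
a_0 = 48: 48/1  (≤ bound)
a_1 = 2: 97/2  (≤ bound)
a_2 = 1: 145/3  (≤ bound)
a_3 = 1: 242/5  (≤ bound)
a_4 = 12: 3049/63  (≤ bound)
a_5 = 2: 6340/131  (> 117, stop)

3049/63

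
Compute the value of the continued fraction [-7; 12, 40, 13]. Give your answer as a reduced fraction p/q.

Start with 13.
40 + 1/(13/1) = 40 + 1/13 = 521/13
12 + 1/(521/13) = 12 + 13/521 = 6265/521
-7 + 1/(6265/521) = -7 + 521/6265 = -43334/6265

-43334/6265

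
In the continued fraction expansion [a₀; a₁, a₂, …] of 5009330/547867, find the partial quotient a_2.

1

⌊5009330/547867⌋ = 9, remainder 78527
⌊547867/78527⌋ = 6, remainder 76705
⌊78527/76705⌋ = 1, remainder 1822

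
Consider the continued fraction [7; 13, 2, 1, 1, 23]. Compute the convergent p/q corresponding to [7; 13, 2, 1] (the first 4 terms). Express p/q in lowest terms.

Start with 1.
2 + 1/(1/1) = 2 + 1/1 = 3/1
13 + 1/(3/1) = 13 + 1/3 = 40/3
7 + 1/(40/3) = 7 + 3/40 = 283/40

283/40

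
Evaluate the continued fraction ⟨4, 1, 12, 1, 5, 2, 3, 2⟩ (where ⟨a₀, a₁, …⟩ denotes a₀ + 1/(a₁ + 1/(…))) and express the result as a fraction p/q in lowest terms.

Use the convergent recurrence hₖ = aₖ·hₖ₋₁ + hₖ₋₂ (and likewise for the denominators kₖ):
a_0 = 4: 4/1
a_1 = 1: 5/1
a_2 = 12: 64/13
a_3 = 1: 69/14
a_4 = 5: 409/83
a_5 = 2: 887/180
a_6 = 3: 3070/623
a_7 = 2: 7027/1426

7027/1426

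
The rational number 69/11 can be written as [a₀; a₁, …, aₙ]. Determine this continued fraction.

69 ÷ 11 → quotient 6, remainder 3
11 ÷ 3 → quotient 3, remainder 2
3 ÷ 2 → quotient 1, remainder 1
2 ÷ 1 → quotient 2, remainder 0

[6; 3, 1, 2]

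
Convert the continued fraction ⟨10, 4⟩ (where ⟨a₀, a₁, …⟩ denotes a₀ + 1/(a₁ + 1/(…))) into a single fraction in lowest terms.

41/4

Start with 4.
10 + 1/(4/1) = 10 + 1/4 = 41/4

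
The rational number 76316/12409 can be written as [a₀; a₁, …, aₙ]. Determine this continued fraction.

76316 ÷ 12409 → quotient 6, remainder 1862
12409 ÷ 1862 → quotient 6, remainder 1237
1862 ÷ 1237 → quotient 1, remainder 625
1237 ÷ 625 → quotient 1, remainder 612
625 ÷ 612 → quotient 1, remainder 13
612 ÷ 13 → quotient 47, remainder 1
13 ÷ 1 → quotient 13, remainder 0

[6; 6, 1, 1, 1, 47, 13]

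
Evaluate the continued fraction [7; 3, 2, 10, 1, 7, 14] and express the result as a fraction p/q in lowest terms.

Build up convergents one term at a time:
a_0 = 7: 7/1
a_1 = 3: 22/3
a_2 = 2: 51/7
a_3 = 10: 532/73
a_4 = 1: 583/80
a_5 = 7: 4613/633
a_6 = 14: 65165/8942

65165/8942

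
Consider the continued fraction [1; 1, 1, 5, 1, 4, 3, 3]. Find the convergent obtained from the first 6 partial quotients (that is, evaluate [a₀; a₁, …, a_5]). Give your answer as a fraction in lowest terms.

Build up convergents one term at a time:
a_0 = 1: 1/1
a_1 = 1: 2/1
a_2 = 1: 3/2
a_3 = 5: 17/11
a_4 = 1: 20/13
a_5 = 4: 97/63

97/63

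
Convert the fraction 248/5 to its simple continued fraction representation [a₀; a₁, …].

[49; 1, 1, 2]

Repeatedly divide and take the remainder:
248 = 49·5 + 3, so a_0 = 49
5 = 1·3 + 2, so a_1 = 1
3 = 1·2 + 1, so a_2 = 1
2 = 2·1 + 0, so a_3 = 2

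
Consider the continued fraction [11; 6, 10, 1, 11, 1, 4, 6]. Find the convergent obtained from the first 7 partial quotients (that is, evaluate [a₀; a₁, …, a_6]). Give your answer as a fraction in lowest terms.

47537/4258

a_0 = 11: 11/1
a_1 = 6: 67/6
a_2 = 10: 681/61
a_3 = 1: 748/67
a_4 = 11: 8909/798
a_5 = 1: 9657/865
a_6 = 4: 47537/4258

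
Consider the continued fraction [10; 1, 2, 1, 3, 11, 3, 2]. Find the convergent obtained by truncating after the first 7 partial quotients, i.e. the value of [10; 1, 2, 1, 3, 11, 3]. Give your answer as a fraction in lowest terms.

Collapse the nested fraction from the inside out:
Start with 3.
11 + 1/(3/1) = 11 + 1/3 = 34/3
3 + 1/(34/3) = 3 + 3/34 = 105/34
1 + 1/(105/34) = 1 + 34/105 = 139/105
2 + 1/(139/105) = 2 + 105/139 = 383/139
1 + 1/(383/139) = 1 + 139/383 = 522/383
10 + 1/(522/383) = 10 + 383/522 = 5603/522

5603/522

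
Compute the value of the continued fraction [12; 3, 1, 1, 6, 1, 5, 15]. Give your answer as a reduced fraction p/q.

Start with 15.
5 + 1/(15/1) = 5 + 1/15 = 76/15
1 + 1/(76/15) = 1 + 15/76 = 91/76
6 + 1/(91/76) = 6 + 76/91 = 622/91
1 + 1/(622/91) = 1 + 91/622 = 713/622
1 + 1/(713/622) = 1 + 622/713 = 1335/713
3 + 1/(1335/713) = 3 + 713/1335 = 4718/1335
12 + 1/(4718/1335) = 12 + 1335/4718 = 57951/4718

57951/4718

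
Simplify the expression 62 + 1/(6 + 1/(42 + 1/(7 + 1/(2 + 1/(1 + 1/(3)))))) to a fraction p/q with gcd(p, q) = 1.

Compute successive convergents:
a_0 = 62: 62/1
a_1 = 6: 373/6
a_2 = 42: 15728/253
a_3 = 7: 110469/1777
a_4 = 2: 236666/3807
a_5 = 1: 347135/5584
a_6 = 3: 1278071/20559

1278071/20559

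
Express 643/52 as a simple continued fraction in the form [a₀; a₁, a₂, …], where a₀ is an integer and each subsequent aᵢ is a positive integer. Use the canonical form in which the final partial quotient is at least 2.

[12; 2, 1, 2, 1, 4]

643 ÷ 52 → quotient 12, remainder 19
52 ÷ 19 → quotient 2, remainder 14
19 ÷ 14 → quotient 1, remainder 5
14 ÷ 5 → quotient 2, remainder 4
5 ÷ 4 → quotient 1, remainder 1
4 ÷ 1 → quotient 4, remainder 0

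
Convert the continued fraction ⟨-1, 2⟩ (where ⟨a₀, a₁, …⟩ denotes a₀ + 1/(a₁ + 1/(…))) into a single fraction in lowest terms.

Build up convergents one term at a time:
a_0 = -1: -1/1
a_1 = 2: -1/2

-1/2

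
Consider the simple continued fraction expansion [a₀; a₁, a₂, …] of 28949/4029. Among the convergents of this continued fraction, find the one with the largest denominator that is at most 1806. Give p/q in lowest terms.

9585/1334

a_0 = 7: 7/1  (≤ bound)
a_1 = 5: 36/5  (≤ bound)
a_2 = 2: 79/11  (≤ bound)
a_3 = 2: 194/27  (≤ bound)
a_4 = 49: 9585/1334  (≤ bound)
a_5 = 3: 28949/4029  (> 1806, stop)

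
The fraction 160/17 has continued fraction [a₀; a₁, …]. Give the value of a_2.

Apply division with remainder until the remainder is 0:
⌊160/17⌋ = 9, remainder 7
⌊17/7⌋ = 2, remainder 3
⌊7/3⌋ = 2, remainder 1

2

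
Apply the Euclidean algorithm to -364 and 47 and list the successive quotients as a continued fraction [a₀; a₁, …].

Run the Euclidean algorithm, recording each quotient:
-364 ÷ 47 → quotient -8, remainder 12
47 ÷ 12 → quotient 3, remainder 11
12 ÷ 11 → quotient 1, remainder 1
11 ÷ 1 → quotient 11, remainder 0

[-8; 3, 1, 11]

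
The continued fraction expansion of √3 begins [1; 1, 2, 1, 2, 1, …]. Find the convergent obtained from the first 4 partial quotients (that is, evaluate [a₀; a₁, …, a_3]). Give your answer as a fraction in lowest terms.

7/4

Work from the innermost term outward:
Start with 1.
2 + 1/(1/1) = 2 + 1/1 = 3/1
1 + 1/(3/1) = 1 + 1/3 = 4/3
1 + 1/(4/3) = 1 + 3/4 = 7/4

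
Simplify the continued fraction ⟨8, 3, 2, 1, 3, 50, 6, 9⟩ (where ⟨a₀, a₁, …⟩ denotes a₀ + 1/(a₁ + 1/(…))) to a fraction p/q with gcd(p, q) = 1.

851578/102633

a_0 = 8: 8/1
a_1 = 3: 25/3
a_2 = 2: 58/7
a_3 = 1: 83/10
a_4 = 3: 307/37
a_5 = 50: 15433/1860
a_6 = 6: 92905/11197
a_7 = 9: 851578/102633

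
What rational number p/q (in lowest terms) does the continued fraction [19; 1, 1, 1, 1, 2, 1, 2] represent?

Use the convergent recurrence hₖ = aₖ·hₖ₋₁ + hₖ₋₂ (and likewise for the denominators kₖ):
a_0 = 19: 19/1
a_1 = 1: 20/1
a_2 = 1: 39/2
a_3 = 1: 59/3
a_4 = 1: 98/5
a_5 = 2: 255/13
a_6 = 1: 353/18
a_7 = 2: 961/49

961/49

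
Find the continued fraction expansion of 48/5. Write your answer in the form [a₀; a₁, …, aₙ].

[9; 1, 1, 2]

48 ÷ 5 → quotient 9, remainder 3
5 ÷ 3 → quotient 1, remainder 2
3 ÷ 2 → quotient 1, remainder 1
2 ÷ 1 → quotient 2, remainder 0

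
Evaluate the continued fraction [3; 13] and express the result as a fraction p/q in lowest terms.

Starting at the tail and folding back:
Start with 13.
3 + 1/(13/1) = 3 + 1/13 = 40/13

40/13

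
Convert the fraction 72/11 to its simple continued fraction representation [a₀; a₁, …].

⌊72/11⌋ = 6, remainder 6
⌊11/6⌋ = 1, remainder 5
⌊6/5⌋ = 1, remainder 1
⌊5/1⌋ = 5, remainder 0

[6; 1, 1, 5]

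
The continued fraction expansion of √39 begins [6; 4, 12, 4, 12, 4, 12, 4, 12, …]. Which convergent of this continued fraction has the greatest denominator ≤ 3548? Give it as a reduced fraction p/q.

15294/2449

List convergents until the denominator exceeds the bound:
a_0 = 6: 6/1  (≤ bound)
a_1 = 4: 25/4  (≤ bound)
a_2 = 12: 306/49  (≤ bound)
a_3 = 4: 1249/200  (≤ bound)
a_4 = 12: 15294/2449  (≤ bound)
a_5 = 4: 62425/9996  (> 3548, stop)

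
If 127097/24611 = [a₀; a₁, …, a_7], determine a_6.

6

Apply division with remainder until the remainder is 0:
127097 ÷ 24611 → quotient 5, remainder 4042
24611 ÷ 4042 → quotient 6, remainder 359
4042 ÷ 359 → quotient 11, remainder 93
359 ÷ 93 → quotient 3, remainder 80
93 ÷ 80 → quotient 1, remainder 13
80 ÷ 13 → quotient 6, remainder 2
13 ÷ 2 → quotient 6, remainder 1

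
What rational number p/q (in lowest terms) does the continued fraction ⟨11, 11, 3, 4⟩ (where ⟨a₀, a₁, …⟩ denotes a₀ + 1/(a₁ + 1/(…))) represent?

a_0 = 11: 11/1
a_1 = 11: 122/11
a_2 = 3: 377/34
a_3 = 4: 1630/147

1630/147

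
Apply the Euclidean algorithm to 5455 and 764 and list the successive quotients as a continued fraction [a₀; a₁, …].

[7; 7, 7, 7, 2]

Run the Euclidean algorithm, recording each quotient:
⌊5455/764⌋ = 7, remainder 107
⌊764/107⌋ = 7, remainder 15
⌊107/15⌋ = 7, remainder 2
⌊15/2⌋ = 7, remainder 1
⌊2/1⌋ = 2, remainder 0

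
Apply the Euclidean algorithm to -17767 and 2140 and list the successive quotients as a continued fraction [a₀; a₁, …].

Apply division with remainder until the remainder is 0:
⌊-17767/2140⌋ = -9, remainder 1493
⌊2140/1493⌋ = 1, remainder 647
⌊1493/647⌋ = 2, remainder 199
⌊647/199⌋ = 3, remainder 50
⌊199/50⌋ = 3, remainder 49
⌊50/49⌋ = 1, remainder 1
⌊49/1⌋ = 49, remainder 0

[-9; 1, 2, 3, 3, 1, 49]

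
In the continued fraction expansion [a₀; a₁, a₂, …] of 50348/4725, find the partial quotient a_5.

⌊50348/4725⌋ = 10, remainder 3098
⌊4725/3098⌋ = 1, remainder 1627
⌊3098/1627⌋ = 1, remainder 1471
⌊1627/1471⌋ = 1, remainder 156
⌊1471/156⌋ = 9, remainder 67
⌊156/67⌋ = 2, remainder 22

2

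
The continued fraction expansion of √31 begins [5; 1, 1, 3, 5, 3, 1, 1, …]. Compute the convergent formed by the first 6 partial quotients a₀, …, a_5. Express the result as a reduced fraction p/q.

a_0 = 5: 5/1
a_1 = 1: 6/1
a_2 = 1: 11/2
a_3 = 3: 39/7
a_4 = 5: 206/37
a_5 = 3: 657/118

657/118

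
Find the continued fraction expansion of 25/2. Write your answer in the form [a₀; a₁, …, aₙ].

⌊25/2⌋ = 12, remainder 1
⌊2/1⌋ = 2, remainder 0

[12; 2]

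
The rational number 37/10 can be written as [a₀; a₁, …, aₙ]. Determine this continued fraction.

[3; 1, 2, 3]

Apply division with remainder until the remainder is 0:
37 = 3·10 + 7, so a_0 = 3
10 = 1·7 + 3, so a_1 = 1
7 = 2·3 + 1, so a_2 = 2
3 = 3·1 + 0, so a_3 = 3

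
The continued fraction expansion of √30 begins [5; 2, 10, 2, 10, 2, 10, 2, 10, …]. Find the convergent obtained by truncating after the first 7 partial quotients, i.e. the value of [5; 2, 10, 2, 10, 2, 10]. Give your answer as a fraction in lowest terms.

55435/10121

Build up convergents one term at a time:
a_0 = 5: 5/1
a_1 = 2: 11/2
a_2 = 10: 115/21
a_3 = 2: 241/44
a_4 = 10: 2525/461
a_5 = 2: 5291/966
a_6 = 10: 55435/10121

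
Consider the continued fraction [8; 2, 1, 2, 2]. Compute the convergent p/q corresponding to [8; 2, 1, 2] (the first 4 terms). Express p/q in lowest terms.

67/8

Compute successive convergents:
a_0 = 8: 8/1
a_1 = 2: 17/2
a_2 = 1: 25/3
a_3 = 2: 67/8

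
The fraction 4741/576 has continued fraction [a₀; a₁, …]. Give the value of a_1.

⌊4741/576⌋ = 8, remainder 133
⌊576/133⌋ = 4, remainder 44

4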